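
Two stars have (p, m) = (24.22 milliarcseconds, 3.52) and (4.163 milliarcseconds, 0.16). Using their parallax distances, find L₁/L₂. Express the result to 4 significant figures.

d₁ = 1/p₁ = 1/0.02422″ = 41.288 pc; d₂ = 1/p₂ = 1/0.004163″ = 240.21 pc.
M₁ = m₁ − 5 log₁₀ d₁ + 5 = 3.52 − 8.0791 + 5 = 0.4409.
M₂ = 0.16 − 11.9030 + 5 = -6.7430.
L₁/L₂ = 10^(0.4(M₂ − M₁)) = 10^(0.4 × (-7.1839)) = 10^(-2.87356) = 0.001338.

L₁/L₂ = 0.001338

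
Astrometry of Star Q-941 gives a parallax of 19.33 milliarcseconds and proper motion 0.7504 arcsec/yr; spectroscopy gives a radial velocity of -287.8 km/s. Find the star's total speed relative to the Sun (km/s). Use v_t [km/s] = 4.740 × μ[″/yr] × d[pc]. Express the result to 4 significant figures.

341.6 km/s

d = 1/p = 1/0.01933″ = 51.733 pc.
v_t = 4.740 μ d = 4.740 × 0.7504 × 51.733 = 184.01 km/s.
v = √(v_r² + v_t²) = √((-287.8)² + 184.01²) = √116689 = 341.6 km/s.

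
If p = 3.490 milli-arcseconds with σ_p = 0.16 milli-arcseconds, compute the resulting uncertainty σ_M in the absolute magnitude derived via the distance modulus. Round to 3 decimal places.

M = m − 5 log₁₀ d + 5 = m + 5 log₁₀ p + 5, so ∂M/∂p = 5/(p ln 10).
σ_M = (5/ln 10) · (σ_p/p) = 2.1715 × 0.16/3.490 = 2.1715 × 0.045845 = 0.099552.

σ_M = 0.100 mag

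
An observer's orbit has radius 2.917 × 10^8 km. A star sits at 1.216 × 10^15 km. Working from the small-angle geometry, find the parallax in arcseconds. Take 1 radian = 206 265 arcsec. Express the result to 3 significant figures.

θ ≈ B/d = (2.917 × 10^8) / (1.216 × 10^15) = 2.3988 × 10^-7 rad.
In arcseconds: 2.3988 × 10^-7 × 206265 = 0.049479″.

0.0495 arcsec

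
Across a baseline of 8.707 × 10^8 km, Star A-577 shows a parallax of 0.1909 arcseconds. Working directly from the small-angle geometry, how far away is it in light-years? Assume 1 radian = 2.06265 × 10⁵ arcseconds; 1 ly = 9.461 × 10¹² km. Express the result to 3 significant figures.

θ = 0.1909″ = 0.1909/206265 = 9.2551 × 10^-7 rad.
d = B/θ = (8.707 × 10^8) / (9.2551 × 10^-7) = 9.4078 × 10^14 km = (9.4078 × 10^14) / (9.461 × 10^12) ly = 99.438 ly.

99.4 ly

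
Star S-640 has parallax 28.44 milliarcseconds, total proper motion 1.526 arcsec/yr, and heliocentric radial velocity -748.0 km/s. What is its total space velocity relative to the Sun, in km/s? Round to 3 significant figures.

d = 1/p = 1/0.02844″ = 35.162 pc.
v_t = 4.740 μ d = 4.740 × 1.526 × 35.162 = 254.34 km/s.
v = √(v_r² + v_t²) = √((-748.0)² + 254.34²) = √624193 = 790.06 km/s.

790 km/s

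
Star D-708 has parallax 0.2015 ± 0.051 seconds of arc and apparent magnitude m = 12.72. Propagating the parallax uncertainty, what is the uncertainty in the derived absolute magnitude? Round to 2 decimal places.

σ_M = 0.55 mag

M = m − 5 log₁₀ d + 5 = m + 5 log₁₀ p + 5, so ∂M/∂p = 5/(p ln 10).
σ_M = (5/ln 10) · (σ_p/p) = 2.1715 × 0.051/0.2015 = 2.1715 × 0.2531 = 0.54961.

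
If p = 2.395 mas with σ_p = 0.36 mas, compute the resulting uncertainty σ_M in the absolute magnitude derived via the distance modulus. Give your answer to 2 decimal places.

σ_M = 0.33 mag

M = m − 5 log₁₀ d + 5 = m + 5 log₁₀ p + 5, so ∂M/∂p = 5/(p ln 10).
σ_M = (5/ln 10) · (σ_p/p) = 2.1715 × 0.36/2.395 = 2.1715 × 0.15031 = 0.3264.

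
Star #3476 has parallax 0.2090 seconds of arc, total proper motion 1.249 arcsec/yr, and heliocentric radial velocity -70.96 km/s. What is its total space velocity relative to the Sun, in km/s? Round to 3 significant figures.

76.4 km/s

d = 1/p = 1/0.2090″ = 4.7847 pc.
v_t = 4.740 μ d = 4.740 × 1.249 × 4.7847 = 28.327 km/s.
v = √(v_r² + v_t²) = √((-70.96)² + 28.327²) = √5837.74 = 76.405 km/s.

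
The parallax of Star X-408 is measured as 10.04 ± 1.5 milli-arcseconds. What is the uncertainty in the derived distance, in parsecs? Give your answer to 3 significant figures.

14.9 pc

d = 1/p, so σ_d = σ_p / p².
σ_d = 0.00150 / (0.01004)² = 0.00150 / 0.0001008 = 14.881 pc.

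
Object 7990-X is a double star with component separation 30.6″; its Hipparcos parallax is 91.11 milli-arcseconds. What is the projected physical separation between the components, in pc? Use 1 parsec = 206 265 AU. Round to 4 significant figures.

0.001628 pc

d = 1/p = 1/0.09111″ = 10.976 pc.
At distance d (pc), an angle of θ arcsec spans θ·d AU: s = 30.6 × 10.976 = 335.87 AU.
= 335.87 / 206265 = 0.0016283 pc.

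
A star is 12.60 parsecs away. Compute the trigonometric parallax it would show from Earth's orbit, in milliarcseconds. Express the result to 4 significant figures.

p = 1/d = 1/12.6 = 0.079365 arcsec.
= 0.079365 × 1000 = 79.365 mas.

79.37 mas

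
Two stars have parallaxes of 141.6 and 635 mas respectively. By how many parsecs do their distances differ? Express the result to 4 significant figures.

d_A = 1/0.1416″ = 7.0621 pc; d_B = 1/0.6350″ = 1.5748 pc.
|d_B − d_A| = |1.5748 − 7.0621| = 5.4873 pc.

5.487 pc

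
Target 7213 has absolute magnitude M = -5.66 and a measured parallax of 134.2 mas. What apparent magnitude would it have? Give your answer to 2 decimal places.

d = 1/p = 1/0.1342″ = 7.4516 pc.
m − M = 5 log₁₀ d − 5 = 5 log₁₀(7.4516) − 5 = 4.3612 − 5 = -0.6388.
m = M + (m − M) = -5.66 + (-0.6388) = -6.30.

m = -6.30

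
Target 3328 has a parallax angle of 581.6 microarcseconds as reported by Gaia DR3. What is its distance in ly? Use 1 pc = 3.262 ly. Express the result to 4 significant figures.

p = 581.6 microarcseconds = 0.0005816 arcsec.
d = 1/p = 1/0.0005816 = 1719.4 pc.
In light-years: 1719.4 × 3.262 = 5608.7 ly.

5609 ly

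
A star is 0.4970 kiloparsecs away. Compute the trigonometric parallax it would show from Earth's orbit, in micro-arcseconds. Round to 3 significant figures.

d = 0.4970 kpc = 497 pc.
p = 1/d = 1/497 = 0.0020121 arcsec.
= 0.0020121 × 10⁶ = 2012.1 μas.

2010 μas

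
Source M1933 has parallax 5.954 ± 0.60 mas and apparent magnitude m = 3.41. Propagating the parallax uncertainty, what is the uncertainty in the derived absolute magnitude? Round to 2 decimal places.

M = m − 5 log₁₀ d + 5 = m + 5 log₁₀ p + 5, so ∂M/∂p = 5/(p ln 10).
σ_M = (5/ln 10) · (σ_p/p) = 2.1715 × 0.60/5.954 = 2.1715 × 0.10077 = 0.21882.

σ_M = 0.22 mag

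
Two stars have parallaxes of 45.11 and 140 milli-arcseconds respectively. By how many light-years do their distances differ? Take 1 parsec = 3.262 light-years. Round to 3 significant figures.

49.0 ly

d_A = 1/0.04511″ = 22.168 pc; d_B = 1/0.1400″ = 7.1429 pc.
|d_B − d_A| = |7.1429 − 22.168| = 15.025 pc = 15.025 × 3.262 ly = 49.012 ly.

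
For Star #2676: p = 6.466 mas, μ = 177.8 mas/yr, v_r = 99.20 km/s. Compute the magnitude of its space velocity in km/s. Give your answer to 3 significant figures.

d = 1/p = 1/0.006466″ = 154.66 pc.
μ = 177.8 mas/yr = 0.1778 ″/yr.
v_t = 4.740 μ d = 4.740 × 0.1778 × 154.66 = 130.34 km/s.
v = √(v_r² + v_t²) = √(99.20² + 130.34²) = √26829.2 = 163.8 km/s.

164 km/s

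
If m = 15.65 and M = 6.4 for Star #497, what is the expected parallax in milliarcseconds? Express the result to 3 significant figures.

m − M = 15.65 − 6.4 = 9.25.
d = 10^((m−M)/5 + 1) = 10^2.850 = 707.95 pc.
p = 1/d = 1/707.95 = 0.0014125 arcsec = 1.4125 mas.

1.41 mas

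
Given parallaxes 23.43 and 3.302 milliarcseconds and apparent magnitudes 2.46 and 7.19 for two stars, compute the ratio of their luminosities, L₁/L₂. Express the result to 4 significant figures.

d₁ = 1/p₁ = 1/0.02343″ = 42.68 pc; d₂ = 1/p₂ = 1/0.003302″ = 302.85 pc.
M₁ = m₁ − 5 log₁₀ d₁ + 5 = 2.46 − 8.1511 + 5 = -0.6911.
M₂ = 7.19 − 12.4061 + 5 = -0.2161.
L₁/L₂ = 10^(0.4(M₂ − M₁)) = 10^(0.4 × 0.4750) = 10^0.19000 = 1.5488.

L₁/L₂ = 1.549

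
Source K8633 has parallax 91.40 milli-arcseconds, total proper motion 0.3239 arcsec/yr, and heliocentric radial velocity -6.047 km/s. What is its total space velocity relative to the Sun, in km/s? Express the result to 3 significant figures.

17.9 km/s

d = 1/p = 1/0.09140″ = 10.941 pc.
v_t = 4.740 μ d = 4.740 × 0.3239 × 10.941 = 16.798 km/s.
v = √(v_r² + v_t²) = √((-6.047)² + 16.798²) = √318.739 = 17.853 km/s.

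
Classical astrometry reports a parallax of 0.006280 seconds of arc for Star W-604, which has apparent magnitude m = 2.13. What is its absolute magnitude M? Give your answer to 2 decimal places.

M = -3.88

d = 1/p = 1/0.006280″ = 159.24 pc.
m − M = 5 log₁₀(159.24) − 5 = 11.0103 − 5 = 6.0103.
M = m − (m − M) = 2.13 − 6.0103 = -3.88.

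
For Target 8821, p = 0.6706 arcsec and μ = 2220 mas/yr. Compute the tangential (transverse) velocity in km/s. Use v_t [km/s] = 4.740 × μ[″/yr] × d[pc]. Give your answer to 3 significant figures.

d = 1/p = 1/0.6706″ = 1.4912 pc.
μ = 2220 mas/yr = 2.22 ″/yr.
v_t = 4.74 × μ × d = 4.74 × 2.22 × 1.4912 = 15.692 km/s.

15.7 km/s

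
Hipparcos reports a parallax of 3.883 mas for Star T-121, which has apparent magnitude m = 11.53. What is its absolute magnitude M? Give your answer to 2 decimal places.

d = 1/p = 1/0.003883″ = 257.53 pc.
m − M = 5 log₁₀(257.53) − 5 = 12.0541 − 5 = 7.0541.
M = m − (m − M) = 11.53 − 7.0541 = 4.48.

M = 4.48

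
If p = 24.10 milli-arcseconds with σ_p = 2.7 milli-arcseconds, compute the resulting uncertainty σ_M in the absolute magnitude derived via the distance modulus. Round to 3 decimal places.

σ_M = 0.243 mag

M = m − 5 log₁₀ d + 5 = m + 5 log₁₀ p + 5, so ∂M/∂p = 5/(p ln 10).
σ_M = (5/ln 10) · (σ_p/p) = 2.1715 × 2.7/24.10 = 2.1715 × 0.11203 = 0.24327.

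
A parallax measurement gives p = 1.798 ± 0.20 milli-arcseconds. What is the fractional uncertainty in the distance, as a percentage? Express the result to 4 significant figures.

For d = 1/p, |σ_d/d| = |σ_p/p|.
σ_p/p = 0.20 / 1.798 = 0.11123 = 11.123%.

11.12%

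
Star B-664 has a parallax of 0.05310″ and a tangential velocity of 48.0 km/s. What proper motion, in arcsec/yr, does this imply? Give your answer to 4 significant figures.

d = 1/p = 1/0.05310″ = 18.832 pc.
μ = v_t / (4.74 d) = 48.0 / (4.74 × 18.832) = 48.0 / 89.264 = 0.53773 ″/yr.

0.5377 arcsec/yr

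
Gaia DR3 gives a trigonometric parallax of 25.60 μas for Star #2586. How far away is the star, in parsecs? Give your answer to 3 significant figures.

p = 25.60 μas = 0.00002560 arcsec.
d = 1/p = 1/0.00002560 = 39063 pc.

39100 pc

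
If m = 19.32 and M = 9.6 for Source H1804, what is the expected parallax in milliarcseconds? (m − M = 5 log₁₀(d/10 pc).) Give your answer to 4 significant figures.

1.138 mas

m − M = 19.32 − 9.6 = 9.72.
d = 10^((m−M)/5 + 1) = 10^2.944 = 879.02 pc.
p = 1/d = 1/879.02 = 0.0011376 arcsec = 1.1376 mas.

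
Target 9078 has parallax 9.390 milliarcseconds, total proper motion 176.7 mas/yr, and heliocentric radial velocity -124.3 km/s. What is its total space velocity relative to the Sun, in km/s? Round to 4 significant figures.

d = 1/p = 1/0.009390″ = 106.5 pc.
μ = 176.7 mas/yr = 0.1767 ″/yr.
v_t = 4.740 μ d = 4.740 × 0.1767 × 106.5 = 89.2 km/s.
v = √(v_r² + v_t²) = √((-124.3)² + 89.2²) = √23407.1 = 152.99 km/s.

153.0 km/s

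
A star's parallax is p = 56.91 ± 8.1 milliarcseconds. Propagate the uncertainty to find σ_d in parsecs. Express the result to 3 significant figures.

2.50 pc

d = 1/p, so σ_d = σ_p / p².
σ_d = 0.00810 / (0.05691)² = 0.00810 / 0.0032387 = 2.501 pc.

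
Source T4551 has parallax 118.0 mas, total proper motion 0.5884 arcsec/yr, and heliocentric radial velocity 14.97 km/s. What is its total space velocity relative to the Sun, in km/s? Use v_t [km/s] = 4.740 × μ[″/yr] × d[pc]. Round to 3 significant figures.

28.0 km/s

d = 1/p = 1/0.1180″ = 8.4746 pc.
v_t = 4.740 μ d = 4.740 × 0.5884 × 8.4746 = 23.636 km/s.
v = √(v_r² + v_t²) = √(14.97² + 23.636²) = √782.761 = 27.978 km/s.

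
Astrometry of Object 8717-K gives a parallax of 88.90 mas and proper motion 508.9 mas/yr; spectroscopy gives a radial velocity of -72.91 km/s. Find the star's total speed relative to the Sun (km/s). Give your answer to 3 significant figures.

77.8 km/s

d = 1/p = 1/0.08890″ = 11.249 pc.
μ = 508.9 mas/yr = 0.5089 ″/yr.
v_t = 4.740 μ d = 4.740 × 0.5089 × 11.249 = 27.135 km/s.
v = √(v_r² + v_t²) = √((-72.91)² + 27.135²) = √6052.18 = 77.796 km/s.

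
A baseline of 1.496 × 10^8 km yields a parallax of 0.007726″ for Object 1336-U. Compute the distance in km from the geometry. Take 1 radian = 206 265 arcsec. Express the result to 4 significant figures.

3.994 × 10^15 km

θ = 0.007726″ = 0.007726/206265 = 3.7457 × 10^-8 rad.
d = B/θ = (1.496 × 10^8) / (3.7457 × 10^-8) = 3.9939 × 10^15 km.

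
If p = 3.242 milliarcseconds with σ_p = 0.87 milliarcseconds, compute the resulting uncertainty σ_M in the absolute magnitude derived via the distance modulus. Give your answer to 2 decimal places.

M = m − 5 log₁₀ d + 5 = m + 5 log₁₀ p + 5, so ∂M/∂p = 5/(p ln 10).
σ_M = (5/ln 10) · (σ_p/p) = 2.1715 × 0.87/3.242 = 2.1715 × 0.26835 = 0.58272.

σ_M = 0.58 mag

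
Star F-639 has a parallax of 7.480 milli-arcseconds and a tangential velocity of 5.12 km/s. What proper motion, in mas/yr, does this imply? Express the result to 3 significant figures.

d = 1/p = 1/0.007480″ = 133.69 pc.
μ = v_t / (4.74 d) = 5.12 / (4.74 × 133.69) = 5.12 / 633.69 = 0.0080797 ″/yr = 8.0797 mas/yr.

8.08 mas/yr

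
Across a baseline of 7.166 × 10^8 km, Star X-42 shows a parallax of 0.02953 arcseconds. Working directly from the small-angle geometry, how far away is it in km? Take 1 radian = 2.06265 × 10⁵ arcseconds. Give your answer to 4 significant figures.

θ = 0.02953″ = 0.02953/206265 = 1.4317 × 10^-7 rad.
d = B/θ = (7.166 × 10^8) / (1.4317 × 10^-7) = 5.0052 × 10^15 km.

5.005 × 10^15 km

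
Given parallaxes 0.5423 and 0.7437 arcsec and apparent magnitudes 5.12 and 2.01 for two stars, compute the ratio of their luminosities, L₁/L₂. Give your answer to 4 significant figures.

d₁ = 1/p₁ = 1/0.5423″ = 1.844 pc; d₂ = 1/p₂ = 1/0.7437″ = 1.3446 pc.
M₁ = m₁ − 5 log₁₀ d₁ + 5 = 5.12 − 1.3288 + 5 = 8.7912.
M₂ = 2.01 − 0.6430 + 5 = 6.3670.
L₁/L₂ = 10^(0.4(M₂ − M₁)) = 10^(0.4 × (-2.4242)) = 10^(-0.96968) = 0.10723.

L₁/L₂ = 0.1072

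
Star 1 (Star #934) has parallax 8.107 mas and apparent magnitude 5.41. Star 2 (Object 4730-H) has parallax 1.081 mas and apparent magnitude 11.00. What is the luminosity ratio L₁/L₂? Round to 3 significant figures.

L₁/L₂ = 3.06

d₁ = 1/p₁ = 1/0.008107″ = 123.35 pc; d₂ = 1/p₂ = 1/0.001081″ = 925.07 pc.
M₁ = m₁ − 5 log₁₀ d₁ + 5 = 5.41 − 10.4557 + 5 = -0.0457.
M₂ = 11.00 − 14.8309 + 5 = 1.1691.
L₁/L₂ = 10^(0.4(M₂ − M₁)) = 10^(0.4 × 1.2148) = 10^0.48592 = 3.0614.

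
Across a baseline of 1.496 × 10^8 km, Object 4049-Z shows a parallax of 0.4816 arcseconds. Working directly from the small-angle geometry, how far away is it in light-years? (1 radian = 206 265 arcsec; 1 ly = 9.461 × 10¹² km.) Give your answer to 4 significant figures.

θ = 0.4816″ = 0.4816/206265 = 2.3349 × 10^-6 rad.
d = B/θ = (1.496 × 10^8) / (2.3349 × 10^-6) = 6.4071 × 10^13 km = (6.4071 × 10^13) / (9.461 × 10^12) ly = 6.7721 ly.

6.772 ly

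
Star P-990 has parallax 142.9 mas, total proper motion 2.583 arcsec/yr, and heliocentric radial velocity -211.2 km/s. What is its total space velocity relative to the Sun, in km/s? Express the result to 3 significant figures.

228 km/s

d = 1/p = 1/0.1429″ = 6.9979 pc.
v_t = 4.740 μ d = 4.740 × 2.583 × 6.9979 = 85.678 km/s.
v = √(v_r² + v_t²) = √((-211.2)² + 85.678²) = √51946.2 = 227.92 km/s.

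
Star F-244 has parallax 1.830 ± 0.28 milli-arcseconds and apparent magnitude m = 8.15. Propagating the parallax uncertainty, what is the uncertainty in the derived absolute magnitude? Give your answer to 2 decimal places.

M = m − 5 log₁₀ d + 5 = m + 5 log₁₀ p + 5, so ∂M/∂p = 5/(p ln 10).
σ_M = (5/ln 10) · (σ_p/p) = 2.1715 × 0.28/1.830 = 2.1715 × 0.15301 = 0.33226.

σ_M = 0.33 mag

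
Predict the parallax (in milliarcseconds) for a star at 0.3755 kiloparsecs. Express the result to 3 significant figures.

2.66 mas

d = 0.3755 kpc = 375.5 pc.
p = 1/d = 1/375.5 = 0.0026631 arcsec.
= 0.0026631 × 1000 = 2.6631 mas.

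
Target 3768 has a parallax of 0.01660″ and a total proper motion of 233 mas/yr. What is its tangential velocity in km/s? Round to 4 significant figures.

66.53 km/s

d = 1/p = 1/0.01660″ = 60.241 pc.
μ = 233 mas/yr = 0.233 ″/yr.
v_t = 4.74 × μ × d = 4.74 × 0.233 × 60.241 = 66.531 km/s.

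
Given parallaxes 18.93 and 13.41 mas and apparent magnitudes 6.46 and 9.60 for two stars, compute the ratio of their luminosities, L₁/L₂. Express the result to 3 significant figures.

L₁/L₂ = 9.05

d₁ = 1/p₁ = 1/0.01893″ = 52.826 pc; d₂ = 1/p₂ = 1/0.01341″ = 74.571 pc.
M₁ = m₁ − 5 log₁₀ d₁ + 5 = 6.46 − 8.6142 + 5 = 2.8458.
M₂ = 9.60 − 9.3628 + 5 = 5.2372.
L₁/L₂ = 10^(0.4(M₂ − M₁)) = 10^(0.4 × 2.3914) = 10^0.95656 = 9.0482.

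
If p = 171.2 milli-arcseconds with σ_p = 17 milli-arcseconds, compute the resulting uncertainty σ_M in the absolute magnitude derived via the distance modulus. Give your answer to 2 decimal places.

σ_M = 0.22 mag

M = m − 5 log₁₀ d + 5 = m + 5 log₁₀ p + 5, so ∂M/∂p = 5/(p ln 10).
σ_M = (5/ln 10) · (σ_p/p) = 2.1715 × 17/171.2 = 2.1715 × 0.099299 = 0.21563.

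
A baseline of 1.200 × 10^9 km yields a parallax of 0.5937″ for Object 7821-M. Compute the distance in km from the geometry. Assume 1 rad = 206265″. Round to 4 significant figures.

θ = 0.5937″ = 0.5937/206265 = 2.8783 × 10^-6 rad.
d = B/θ = (1.200 × 10^9) / (2.8783 × 10^-6) = 4.1691 × 10^14 km.

4.169 × 10^14 km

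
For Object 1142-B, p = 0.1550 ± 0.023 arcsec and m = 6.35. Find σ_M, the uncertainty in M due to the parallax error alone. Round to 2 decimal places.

σ_M = 0.32 mag

M = m − 5 log₁₀ d + 5 = m + 5 log₁₀ p + 5, so ∂M/∂p = 5/(p ln 10).
σ_M = (5/ln 10) · (σ_p/p) = 2.1715 × 0.023/0.1550 = 2.1715 × 0.14839 = 0.32223.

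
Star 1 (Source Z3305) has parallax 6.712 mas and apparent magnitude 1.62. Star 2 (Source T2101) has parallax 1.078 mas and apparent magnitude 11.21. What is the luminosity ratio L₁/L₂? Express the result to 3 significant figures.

L₁/L₂ = 177

d₁ = 1/p₁ = 1/0.006712″ = 148.99 pc; d₂ = 1/p₂ = 1/0.001078″ = 927.64 pc.
M₁ = m₁ − 5 log₁₀ d₁ + 5 = 1.62 − 10.8658 + 5 = -4.2458.
M₂ = 11.21 − 14.8369 + 5 = 1.3731.
L₁/L₂ = 10^(0.4(M₂ − M₁)) = 10^(0.4 × 5.6189) = 10^2.24756 = 176.83.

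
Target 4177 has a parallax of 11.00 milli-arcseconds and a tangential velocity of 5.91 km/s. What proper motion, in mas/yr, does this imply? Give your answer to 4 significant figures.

d = 1/p = 1/0.01100″ = 90.909 pc.
μ = v_t / (4.74 d) = 5.91 / (4.74 × 90.909) = 5.91 / 430.91 = 0.013715 ″/yr = 13.715 mas/yr.

13.72 mas/yr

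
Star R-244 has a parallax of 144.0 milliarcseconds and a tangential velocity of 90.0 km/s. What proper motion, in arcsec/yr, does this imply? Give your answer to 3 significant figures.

2.73 arcsec/yr

d = 1/p = 1/0.1440″ = 6.9444 pc.
μ = v_t / (4.74 d) = 90.0 / (4.74 × 6.9444) = 90.0 / 32.916 = 2.7342 ″/yr.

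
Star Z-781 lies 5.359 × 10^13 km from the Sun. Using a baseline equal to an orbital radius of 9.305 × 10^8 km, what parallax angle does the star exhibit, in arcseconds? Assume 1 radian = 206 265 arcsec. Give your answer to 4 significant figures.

θ ≈ B/d = (9.305 × 10^8) / (5.359 × 10^13) = 1.7363 × 10^-5 rad.
In arcseconds: 1.7363 × 10^-5 × 206265 = 3.5814″.

3.581 arcsec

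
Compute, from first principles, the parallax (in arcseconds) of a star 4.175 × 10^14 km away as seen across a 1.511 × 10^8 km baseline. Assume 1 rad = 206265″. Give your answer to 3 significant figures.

θ ≈ B/d = (1.511 × 10^8) / (4.175 × 10^14) = 3.6192 × 10^-7 rad.
In arcseconds: 3.6192 × 10^-7 × 206265 = 0.074651″.

0.0747 arcsec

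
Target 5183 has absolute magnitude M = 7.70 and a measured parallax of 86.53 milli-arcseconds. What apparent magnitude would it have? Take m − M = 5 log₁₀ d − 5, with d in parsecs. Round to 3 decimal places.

d = 1/p = 1/0.08653″ = 11.557 pc.
m − M = 5 log₁₀ d − 5 = 5 log₁₀(11.557) − 5 = 5.3142 − 5 = 0.3142.
m = M + (m − M) = 7.70 + 0.3142 = 8.014.

m = 8.014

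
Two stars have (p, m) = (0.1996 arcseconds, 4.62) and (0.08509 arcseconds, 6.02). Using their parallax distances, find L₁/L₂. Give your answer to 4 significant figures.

L₁/L₂ = 0.6598

d₁ = 1/p₁ = 1/0.1996″ = 5.01 pc; d₂ = 1/p₂ = 1/0.08509″ = 11.752 pc.
M₁ = m₁ − 5 log₁₀ d₁ + 5 = 4.62 − 3.4992 + 5 = 6.1208.
M₂ = 6.02 − 5.3506 + 5 = 5.6694.
L₁/L₂ = 10^(0.4(M₂ − M₁)) = 10^(0.4 × (-0.4514)) = 10^(-0.18056) = 0.65984.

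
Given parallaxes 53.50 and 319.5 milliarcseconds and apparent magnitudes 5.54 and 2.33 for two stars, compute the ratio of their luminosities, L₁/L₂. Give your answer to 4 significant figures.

L₁/L₂ = 1.855

d₁ = 1/p₁ = 1/0.05350″ = 18.692 pc; d₂ = 1/p₂ = 1/0.3195″ = 3.1299 pc.
M₁ = m₁ − 5 log₁₀ d₁ + 5 = 5.54 − 6.3583 + 5 = 4.1817.
M₂ = 2.33 − 2.4777 + 5 = 4.8523.
L₁/L₂ = 10^(0.4(M₂ − M₁)) = 10^(0.4 × 0.6706) = 10^0.26824 = 1.8546.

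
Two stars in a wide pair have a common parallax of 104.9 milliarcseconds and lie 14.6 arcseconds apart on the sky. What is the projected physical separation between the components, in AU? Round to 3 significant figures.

139 AU

d = 1/p = 1/0.1049″ = 9.5329 pc.
At distance d (pc), an angle of θ arcsec spans θ·d AU: s = 14.6 × 9.5329 = 139.18 AU.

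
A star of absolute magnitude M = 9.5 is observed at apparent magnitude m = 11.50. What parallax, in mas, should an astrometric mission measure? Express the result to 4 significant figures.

m − M = 11.50 − 9.5 = 2.00.
d = 10^((m−M)/5 + 1) = 10^1.400 = 25.119 pc.
p = 1/d = 1/25.119 = 0.039811 arcsec = 39.811 mas.

39.81 mas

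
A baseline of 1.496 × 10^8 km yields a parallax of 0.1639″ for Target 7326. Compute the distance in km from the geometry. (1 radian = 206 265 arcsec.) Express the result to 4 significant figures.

θ = 0.1639″ = 0.1639/206265 = 7.9461 × 10^-7 rad.
d = B/θ = (1.496 × 10^8) / (7.9461 × 10^-7) = 1.8827 × 10^14 km.

1.883 × 10^14 km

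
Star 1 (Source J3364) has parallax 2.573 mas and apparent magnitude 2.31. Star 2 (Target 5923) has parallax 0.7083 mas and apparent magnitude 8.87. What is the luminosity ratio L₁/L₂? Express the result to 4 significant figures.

d₁ = 1/p₁ = 1/0.002573″ = 388.65 pc; d₂ = 1/p₂ = 1/0.0007083″ = 1411.8 pc.
M₁ = m₁ − 5 log₁₀ d₁ + 5 = 2.31 − 12.9478 + 5 = -5.6378.
M₂ = 8.87 − 15.7489 + 5 = -1.8789.
L₁/L₂ = 10^(0.4(M₂ − M₁)) = 10^(0.4 × 3.7589) = 10^1.50356 = 31.883.

L₁/L₂ = 31.88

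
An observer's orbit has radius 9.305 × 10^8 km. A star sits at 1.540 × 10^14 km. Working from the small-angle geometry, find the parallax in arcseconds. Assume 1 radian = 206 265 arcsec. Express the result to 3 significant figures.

1.25 arcsec

θ ≈ B/d = (9.305 × 10^8) / (1.540 × 10^14) = 6.0422 × 10^-6 rad.
In arcseconds: 6.0422 × 10^-6 × 206265 = 1.2463″.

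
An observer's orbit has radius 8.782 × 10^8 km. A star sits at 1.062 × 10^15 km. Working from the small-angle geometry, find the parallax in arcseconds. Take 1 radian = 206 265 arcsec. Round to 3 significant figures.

θ ≈ B/d = (8.782 × 10^8) / (1.062 × 10^15) = 8.2693 × 10^-7 rad.
In arcseconds: 8.2693 × 10^-7 × 206265 = 0.17057″.

0.171 arcsec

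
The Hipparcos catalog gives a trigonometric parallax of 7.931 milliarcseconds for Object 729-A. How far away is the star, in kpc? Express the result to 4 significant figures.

p = 7.931 milliarcseconds = 0.007931 arcsec.
d = 1/p = 1/0.007931 = 126.09 pc.
= 0.12609 kpc.

0.1261 kpc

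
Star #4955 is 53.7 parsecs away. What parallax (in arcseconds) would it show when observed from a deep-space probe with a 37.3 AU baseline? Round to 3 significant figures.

p (arcsec) = B (AU) / d (pc).
p = 37.3 / 53.7 = 0.6946 arcsec.

0.695 arcsec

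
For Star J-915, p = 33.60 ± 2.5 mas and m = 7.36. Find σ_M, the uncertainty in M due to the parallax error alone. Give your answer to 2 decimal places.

M = m − 5 log₁₀ d + 5 = m + 5 log₁₀ p + 5, so ∂M/∂p = 5/(p ln 10).
σ_M = (5/ln 10) · (σ_p/p) = 2.1715 × 2.5/33.60 = 2.1715 × 0.074405 = 0.16157.

σ_M = 0.16 mag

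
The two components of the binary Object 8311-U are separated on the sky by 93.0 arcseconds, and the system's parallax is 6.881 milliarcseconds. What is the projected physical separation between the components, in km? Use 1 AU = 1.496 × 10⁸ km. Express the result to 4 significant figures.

2.022 × 10^12 km

d = 1/p = 1/0.006881″ = 145.33 pc.
At distance d (pc), an angle of θ arcsec spans θ·d AU: s = 93.0 × 145.33 = 13516 AU.
= 13516 × 1.496 × 10⁸ km = 2.0220 × 10^12 km.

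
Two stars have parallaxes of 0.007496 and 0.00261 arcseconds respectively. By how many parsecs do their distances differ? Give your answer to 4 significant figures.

d_A = 1/0.007496″ = 133.4 pc; d_B = 1/0.002610″ = 383.14 pc.
|d_B − d_A| = |383.14 − 133.4| = 249.74 pc.

249.7 pc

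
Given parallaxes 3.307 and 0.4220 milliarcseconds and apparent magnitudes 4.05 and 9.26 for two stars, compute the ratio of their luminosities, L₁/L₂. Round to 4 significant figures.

L₁/L₂ = 1.976

d₁ = 1/p₁ = 1/0.003307″ = 302.39 pc; d₂ = 1/p₂ = 1/0.0004220″ = 2369.7 pc.
M₁ = m₁ − 5 log₁₀ d₁ + 5 = 4.05 − 12.4028 + 5 = -3.3528.
M₂ = 9.26 − 16.8735 + 5 = -2.6135.
L₁/L₂ = 10^(0.4(M₂ − M₁)) = 10^(0.4 × 0.7393) = 10^0.29572 = 1.9757.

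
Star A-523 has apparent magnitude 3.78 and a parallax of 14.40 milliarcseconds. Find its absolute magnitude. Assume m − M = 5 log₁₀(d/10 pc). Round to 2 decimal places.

d = 1/p = 1/0.01440″ = 69.444 pc.
m − M = 5 log₁₀(69.444) − 5 = 9.2082 − 5 = 4.2082.
M = m − (m − M) = 3.78 − 4.2082 = -0.43.

M = -0.43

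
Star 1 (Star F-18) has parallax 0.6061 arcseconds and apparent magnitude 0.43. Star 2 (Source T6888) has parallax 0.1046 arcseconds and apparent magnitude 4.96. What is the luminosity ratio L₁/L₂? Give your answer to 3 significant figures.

d₁ = 1/p₁ = 1/0.6061″ = 1.6499 pc; d₂ = 1/p₂ = 1/0.1046″ = 9.5602 pc.
M₁ = m₁ − 5 log₁₀ d₁ + 5 = 0.43 − 1.0873 + 5 = 4.3427.
M₂ = 4.96 − 4.9023 + 5 = 5.0577.
L₁/L₂ = 10^(0.4(M₂ − M₁)) = 10^(0.4 × 0.7150) = 10^0.28600 = 1.932.

L₁/L₂ = 1.93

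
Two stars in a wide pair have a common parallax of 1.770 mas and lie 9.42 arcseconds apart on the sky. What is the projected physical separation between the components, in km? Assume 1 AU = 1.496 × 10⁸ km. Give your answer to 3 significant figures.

7.96 × 10^11 km

d = 1/p = 1/0.001770″ = 564.97 pc.
At distance d (pc), an angle of θ arcsec spans θ·d AU: s = 9.42 × 564.97 = 5322 AU.
= 5322 × 1.496 × 10⁸ km = 7.9617 × 10^11 km.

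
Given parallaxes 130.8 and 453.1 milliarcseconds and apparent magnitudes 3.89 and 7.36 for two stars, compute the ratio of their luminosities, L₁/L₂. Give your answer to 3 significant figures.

d₁ = 1/p₁ = 1/0.1308″ = 7.6453 pc; d₂ = 1/p₂ = 1/0.4531″ = 2.207 pc.
M₁ = m₁ − 5 log₁₀ d₁ + 5 = 3.89 − 4.4170 + 5 = 4.4730.
M₂ = 7.36 − 1.7190 + 5 = 10.6410.
L₁/L₂ = 10^(0.4(M₂ − M₁)) = 10^(0.4 × 6.1680) = 10^2.46720 = 293.22.

L₁/L₂ = 293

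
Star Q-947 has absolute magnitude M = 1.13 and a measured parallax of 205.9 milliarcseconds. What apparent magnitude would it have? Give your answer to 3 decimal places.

m = -0.438

d = 1/p = 1/0.2059″ = 4.8567 pc.
m − M = 5 log₁₀ d − 5 = 5 log₁₀(4.8567) − 5 = 3.4317 − 5 = -1.5683.
m = M + (m − M) = 1.13 + (-1.5683) = -0.438.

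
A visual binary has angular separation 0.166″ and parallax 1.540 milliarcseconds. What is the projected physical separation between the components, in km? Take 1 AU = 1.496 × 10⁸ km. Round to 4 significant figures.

1.613 × 10^10 km

d = 1/p = 1/0.001540″ = 649.35 pc.
At distance d (pc), an angle of θ arcsec spans θ·d AU: s = 0.166 × 649.35 = 107.79 AU.
= 107.79 × 1.496 × 10⁸ km = 1.6125 × 10^10 km.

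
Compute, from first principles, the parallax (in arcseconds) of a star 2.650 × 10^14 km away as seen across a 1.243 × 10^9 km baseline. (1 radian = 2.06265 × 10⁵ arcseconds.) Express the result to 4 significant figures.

0.9675 arcsec

θ ≈ B/d = (1.243 × 10^9) / (2.650 × 10^14) = 4.6906 × 10^-6 rad.
In arcseconds: 4.6906 × 10^-6 × 206265 = 0.96751″.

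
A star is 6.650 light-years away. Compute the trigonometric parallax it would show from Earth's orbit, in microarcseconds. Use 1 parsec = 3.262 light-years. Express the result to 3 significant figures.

491000 μas

d = 6.650 ly ÷ 3.262 = 2.0386 pc.
p = 1/d = 1/2.0386 = 0.49053 arcsec.
= 0.49053 × 10⁶ = 4.9053 × 10^5 μas.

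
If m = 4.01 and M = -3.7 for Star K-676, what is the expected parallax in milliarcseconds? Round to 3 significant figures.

m − M = 4.01 − (-3.7) = 7.71.
d = 10^((m−M)/5 + 1) = 10^2.542 = 348.34 pc.
p = 1/d = 1/348.34 = 0.0028708 arcsec = 2.8708 mas.

2.87 mas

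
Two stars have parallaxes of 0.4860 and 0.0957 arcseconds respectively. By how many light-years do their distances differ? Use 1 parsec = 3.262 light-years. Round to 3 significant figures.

d_A = 1/0.4860″ = 2.0576 pc; d_B = 1/0.09570″ = 10.449 pc.
|d_B − d_A| = |10.449 − 2.0576| = 8.3914 pc = 8.3914 × 3.262 ly = 27.373 ly.

27.4 ly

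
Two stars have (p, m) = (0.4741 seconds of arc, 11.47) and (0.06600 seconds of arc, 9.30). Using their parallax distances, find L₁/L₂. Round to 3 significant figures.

L₁/L₂ = 0.00263

d₁ = 1/p₁ = 1/0.4741″ = 2.1093 pc; d₂ = 1/p₂ = 1/0.06600″ = 15.152 pc.
M₁ = m₁ − 5 log₁₀ d₁ + 5 = 11.47 − 1.6207 + 5 = 14.8493.
M₂ = 9.30 − 5.9023 + 5 = 8.3977.
L₁/L₂ = 10^(0.4(M₂ − M₁)) = 10^(0.4 × (-6.4516)) = 10^(-2.58064) = 0.0026264.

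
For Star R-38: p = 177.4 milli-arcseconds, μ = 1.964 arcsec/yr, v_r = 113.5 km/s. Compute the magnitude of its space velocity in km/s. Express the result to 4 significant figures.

125.0 km/s

d = 1/p = 1/0.1774″ = 5.637 pc.
v_t = 4.740 μ d = 4.740 × 1.964 × 5.637 = 52.477 km/s.
v = √(v_r² + v_t²) = √(113.5² + 52.477²) = √15636.1 = 125.04 km/s.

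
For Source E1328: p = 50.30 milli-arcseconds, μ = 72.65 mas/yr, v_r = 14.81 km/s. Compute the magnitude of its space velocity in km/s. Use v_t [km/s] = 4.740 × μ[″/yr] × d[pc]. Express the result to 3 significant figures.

d = 1/p = 1/0.05030″ = 19.881 pc.
μ = 72.65 mas/yr = 0.07265 ″/yr.
v_t = 4.740 μ d = 4.740 × 0.07265 × 19.881 = 6.8462 km/s.
v = √(v_r² + v_t²) = √(14.81² + 6.8462²) = √266.207 = 16.316 km/s.

16.3 km/s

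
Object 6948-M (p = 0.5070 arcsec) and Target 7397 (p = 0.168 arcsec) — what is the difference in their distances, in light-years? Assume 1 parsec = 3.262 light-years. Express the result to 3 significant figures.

d_A = 1/0.5070″ = 1.9724 pc; d_B = 1/0.1680″ = 5.9524 pc.
|d_B − d_A| = |5.9524 − 1.9724| = 3.98 pc = 3.98 × 3.262 ly = 12.983 ly.

13.0 ly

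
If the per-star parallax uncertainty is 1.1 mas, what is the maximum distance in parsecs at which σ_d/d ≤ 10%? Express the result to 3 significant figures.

σ_d/d = σ_p/p, so the condition is σ_p/p ≤ 0.10, i.e. p ≥ σ_p/0.10.
p_min = 1.1/0.10 = 11 mas = 0.011 arcsec.
d_max = 1/p_min = 1/0.011 = 90.909 pc.

90.9 pc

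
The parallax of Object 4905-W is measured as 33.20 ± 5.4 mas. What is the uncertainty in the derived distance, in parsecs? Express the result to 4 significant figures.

d = 1/p, so σ_d = σ_p / p².
σ_d = 0.00540 / (0.03320)² = 0.00540 / 0.0011022 = 4.8993 pc.

4.899 pc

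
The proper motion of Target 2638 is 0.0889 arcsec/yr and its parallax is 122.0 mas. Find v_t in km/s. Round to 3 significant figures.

3.45 km/s

d = 1/p = 1/0.1220″ = 8.1967 pc.
v_t = 4.74 × μ × d = 4.74 × 0.0889 × 8.1967 = 3.454 km/s.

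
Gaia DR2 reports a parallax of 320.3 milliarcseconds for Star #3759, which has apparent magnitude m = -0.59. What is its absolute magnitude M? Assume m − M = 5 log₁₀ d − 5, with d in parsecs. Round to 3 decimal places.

d = 1/p = 1/0.3203″ = 3.1221 pc.
m − M = 5 log₁₀(3.1221) − 5 = 2.4722 − 5 = -2.5278.
M = m − (m − M) = -0.59 − (-2.5278) = 1.938.

M = 1.938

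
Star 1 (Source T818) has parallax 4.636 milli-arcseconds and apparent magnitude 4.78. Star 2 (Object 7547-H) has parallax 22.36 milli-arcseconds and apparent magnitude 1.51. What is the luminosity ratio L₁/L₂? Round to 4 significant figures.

L₁/L₂ = 1.145

d₁ = 1/p₁ = 1/0.004636″ = 215.7 pc; d₂ = 1/p₂ = 1/0.02236″ = 44.723 pc.
M₁ = m₁ − 5 log₁₀ d₁ + 5 = 4.78 − 11.6693 + 5 = -1.8893.
M₂ = 1.51 − 8.2527 + 5 = -1.7427.
L₁/L₂ = 10^(0.4(M₂ − M₁)) = 10^(0.4 × 0.1466) = 10^0.05864 = 1.1446.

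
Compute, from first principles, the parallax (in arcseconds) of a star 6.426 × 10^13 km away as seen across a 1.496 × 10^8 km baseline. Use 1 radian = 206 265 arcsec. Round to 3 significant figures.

0.480 arcsec

θ ≈ B/d = (1.496 × 10^8) / (6.426 × 10^13) = 2.3280 × 10^-6 rad.
In arcseconds: 2.3280 × 10^-6 × 206265 = 0.48018″.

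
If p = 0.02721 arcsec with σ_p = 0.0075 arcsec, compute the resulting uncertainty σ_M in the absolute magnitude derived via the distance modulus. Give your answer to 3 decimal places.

M = m − 5 log₁₀ d + 5 = m + 5 log₁₀ p + 5, so ∂M/∂p = 5/(p ln 10).
σ_M = (5/ln 10) · (σ_p/p) = 2.1715 × 0.0075/0.02721 = 2.1715 × 0.27563 = 0.59853.

σ_M = 0.599 mag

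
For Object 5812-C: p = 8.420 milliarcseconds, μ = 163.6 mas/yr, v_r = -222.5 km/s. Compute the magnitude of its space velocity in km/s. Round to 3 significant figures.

241 km/s

d = 1/p = 1/0.008420″ = 118.76 pc.
μ = 163.6 mas/yr = 0.1636 ″/yr.
v_t = 4.740 μ d = 4.740 × 0.1636 × 118.76 = 92.094 km/s.
v = √(v_r² + v_t²) = √((-222.5)² + 92.094²) = √57987.6 = 240.81 km/s.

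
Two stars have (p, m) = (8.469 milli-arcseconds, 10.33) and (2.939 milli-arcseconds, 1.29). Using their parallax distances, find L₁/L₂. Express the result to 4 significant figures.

L₁/L₂ = 2.916 × 10^-5

d₁ = 1/p₁ = 1/0.008469″ = 118.08 pc; d₂ = 1/p₂ = 1/0.002939″ = 340.25 pc.
M₁ = m₁ − 5 log₁₀ d₁ + 5 = 10.33 − 10.3609 + 5 = 4.9691.
M₂ = 1.29 − 12.6590 + 5 = -6.3690.
L₁/L₂ = 10^(0.4(M₂ − M₁)) = 10^(0.4 × (-11.3381)) = 10^(-4.53524) = 0.000029158.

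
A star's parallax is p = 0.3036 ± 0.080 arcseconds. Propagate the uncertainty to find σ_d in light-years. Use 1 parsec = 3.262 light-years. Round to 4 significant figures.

2.831 ly

d = 1/p, so σ_d = σ_p / p².
σ_d = 0.0800 / (0.3036)² = 0.0800 / 0.092173 = 0.86793 pc = 0.86793 × 3.262 ly = 2.8312 ly.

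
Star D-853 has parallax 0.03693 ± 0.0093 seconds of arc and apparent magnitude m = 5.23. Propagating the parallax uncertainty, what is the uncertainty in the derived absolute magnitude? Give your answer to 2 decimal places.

M = m − 5 log₁₀ d + 5 = m + 5 log₁₀ p + 5, so ∂M/∂p = 5/(p ln 10).
σ_M = (5/ln 10) · (σ_p/p) = 2.1715 × 0.0093/0.03693 = 2.1715 × 0.25183 = 0.54685.

σ_M = 0.55 mag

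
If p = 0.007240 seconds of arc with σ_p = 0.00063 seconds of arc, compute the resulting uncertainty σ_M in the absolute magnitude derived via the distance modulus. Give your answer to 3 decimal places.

M = m − 5 log₁₀ d + 5 = m + 5 log₁₀ p + 5, so ∂M/∂p = 5/(p ln 10).
σ_M = (5/ln 10) · (σ_p/p) = 2.1715 × 0.00063/0.007240 = 2.1715 × 0.087017 = 0.18896.

σ_M = 0.189 mag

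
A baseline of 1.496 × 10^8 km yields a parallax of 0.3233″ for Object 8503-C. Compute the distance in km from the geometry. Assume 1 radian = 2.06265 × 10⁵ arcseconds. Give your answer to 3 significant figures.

θ = 0.3233″ = 0.3233/206265 = 1.5674 × 10^-6 rad.
d = B/θ = (1.496 × 10^8) / (1.5674 × 10^-6) = 9.5445 × 10^13 km.

9.54 × 10^13 km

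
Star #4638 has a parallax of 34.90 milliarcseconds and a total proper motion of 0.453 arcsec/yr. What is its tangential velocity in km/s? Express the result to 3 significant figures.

61.5 km/s

d = 1/p = 1/0.03490″ = 28.653 pc.
v_t = 4.74 × μ × d = 4.74 × 0.453 × 28.653 = 61.524 km/s.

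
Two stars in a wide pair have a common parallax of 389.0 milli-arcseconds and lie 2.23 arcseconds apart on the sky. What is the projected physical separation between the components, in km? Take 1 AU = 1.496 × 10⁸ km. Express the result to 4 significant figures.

8.576 × 10^8 km

d = 1/p = 1/0.3890″ = 2.5707 pc.
At distance d (pc), an angle of θ arcsec spans θ·d AU: s = 2.23 × 2.5707 = 5.7327 AU.
= 5.7327 × 1.496 × 10⁸ km = 8.5761 × 10^8 km.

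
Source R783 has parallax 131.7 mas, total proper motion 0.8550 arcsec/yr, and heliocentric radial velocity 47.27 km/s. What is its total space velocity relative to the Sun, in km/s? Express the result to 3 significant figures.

56.4 km/s

d = 1/p = 1/0.1317″ = 7.593 pc.
v_t = 4.740 μ d = 4.740 × 0.8550 × 7.593 = 30.772 km/s.
v = √(v_r² + v_t²) = √(47.27² + 30.772²) = √3181.37 = 56.404 km/s.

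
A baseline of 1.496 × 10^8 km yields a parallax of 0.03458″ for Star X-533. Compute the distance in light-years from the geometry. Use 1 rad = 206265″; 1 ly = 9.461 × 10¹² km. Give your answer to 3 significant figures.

θ = 0.03458″ = 0.03458/206265 = 1.6765 × 10^-7 rad.
d = B/θ = (1.496 × 10^8) / (1.6765 × 10^-7) = 8.9234 × 10^14 km = (8.9234 × 10^14) / (9.461 × 10^12) ly = 94.318 ly.

94.3 ly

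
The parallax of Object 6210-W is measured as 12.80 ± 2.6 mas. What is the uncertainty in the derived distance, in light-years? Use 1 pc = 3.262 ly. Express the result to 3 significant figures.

d = 1/p, so σ_d = σ_p / p².
σ_d = 0.00260 / (0.01280)² = 0.00260 / 0.00016384 = 15.869 pc = 15.869 × 3.262 ly = 51.765 ly.

51.8 ly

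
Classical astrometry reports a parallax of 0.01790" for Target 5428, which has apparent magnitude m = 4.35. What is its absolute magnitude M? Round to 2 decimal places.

M = 0.61

d = 1/p = 1/0.01790″ = 55.866 pc.
m − M = 5 log₁₀(55.866) − 5 = 8.7357 − 5 = 3.7357.
M = m − (m − M) = 4.35 − 3.7357 = 0.61.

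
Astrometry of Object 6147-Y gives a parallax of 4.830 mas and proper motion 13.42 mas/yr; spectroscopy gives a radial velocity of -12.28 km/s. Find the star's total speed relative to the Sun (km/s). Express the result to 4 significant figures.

d = 1/p = 1/0.004830″ = 207.04 pc.
μ = 13.42 mas/yr = 0.01342 ″/yr.
v_t = 4.740 μ d = 4.740 × 0.01342 × 207.04 = 13.17 km/s.
v = √(v_r² + v_t²) = √((-12.28)² + 13.17²) = √324.247 = 18.007 km/s.

18.01 km/s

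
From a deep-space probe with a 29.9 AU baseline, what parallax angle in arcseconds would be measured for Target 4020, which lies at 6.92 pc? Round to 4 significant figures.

4.321 arcsec

p (arcsec) = B (AU) / d (pc).
p = 29.9 / 6.92 = 4.3208 arcsec.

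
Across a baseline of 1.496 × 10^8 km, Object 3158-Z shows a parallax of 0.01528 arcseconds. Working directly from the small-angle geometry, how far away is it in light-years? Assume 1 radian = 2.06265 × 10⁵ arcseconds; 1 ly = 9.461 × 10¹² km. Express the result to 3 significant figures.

213 ly

θ = 0.01528″ = 0.01528/206265 = 7.4079 × 10^-8 rad.
d = B/θ = (1.496 × 10^8) / (7.4079 × 10^-8) = 2.0195 × 10^15 km = (2.0195 × 10^15) / (9.461 × 10^12) ly = 213.46 ly.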